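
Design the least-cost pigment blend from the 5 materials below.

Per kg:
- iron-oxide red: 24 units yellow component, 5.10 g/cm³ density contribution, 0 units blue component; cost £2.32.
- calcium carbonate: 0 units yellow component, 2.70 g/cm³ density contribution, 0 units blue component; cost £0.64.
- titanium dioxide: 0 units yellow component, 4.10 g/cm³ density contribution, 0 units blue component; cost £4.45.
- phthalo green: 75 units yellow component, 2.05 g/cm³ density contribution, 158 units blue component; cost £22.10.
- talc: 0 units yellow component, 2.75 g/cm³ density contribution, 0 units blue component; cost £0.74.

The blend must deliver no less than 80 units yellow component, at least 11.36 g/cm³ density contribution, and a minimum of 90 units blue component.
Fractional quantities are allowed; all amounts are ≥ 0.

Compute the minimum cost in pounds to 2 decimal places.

£16.73

This is a linear program. Let x1 = kg of iron-oxide red, x2 = kg of calcium carbonate, x3 = kg of titanium dioxide, x4 = kg of phthalo green, x5 = kg of talc.
Minimise 2.32x1 + 0.64x2 + 4.45x3 + 22.1x4 + 0.74x5 subject to:
  24x1 + 75x4 ≥ 80   (yellow component)
  5.1x1 + 2.7x2 + 4.1x3 + 2.05x4 + 2.75x5 ≥ 11.36   (density contribution)
  158x4 ≥ 90   (blue component)
  x1, x2, x3, x4, x5 ≥ 0.
The cheapest feasible vertex uses only iron-oxide red, calcium carbonate, phthalo green; titanium dioxide, talc are not used. There the yellow component, density contribution, blue component constraints are tight.
Optimal quantities: iron-oxide red = 1.553 kg, calcium carbonate = 0.841 kg, phthalo green = 0.5696 kg.
Total cost: 2.32·1.553 + 0.64·0.841 + 22.1·0.5696 = 16.7294.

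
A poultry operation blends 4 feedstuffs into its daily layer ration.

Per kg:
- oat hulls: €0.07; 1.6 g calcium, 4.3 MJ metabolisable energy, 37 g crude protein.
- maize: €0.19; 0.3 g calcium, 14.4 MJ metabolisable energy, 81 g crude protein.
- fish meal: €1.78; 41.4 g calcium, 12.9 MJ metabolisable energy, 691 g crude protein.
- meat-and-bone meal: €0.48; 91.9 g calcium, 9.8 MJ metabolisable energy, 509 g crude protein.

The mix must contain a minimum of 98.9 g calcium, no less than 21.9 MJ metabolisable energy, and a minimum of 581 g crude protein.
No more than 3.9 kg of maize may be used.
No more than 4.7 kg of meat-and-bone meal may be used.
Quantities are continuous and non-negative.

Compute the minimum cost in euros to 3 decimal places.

€0.665

Treat it as an LP. Let x1 = kg of oat hulls, x2 = kg of maize, x3 = kg of fish meal, x4 = kg of meat-and-bone meal.
Minimise 0.07x1 + 0.19x2 + 1.78x3 + 0.48x4 with:
  1.6x1 + 0.3x2 + 41.4x3 + 91.9x4 ≥ 98.9   (calcium)
  4.3x1 + 14.4x2 + 12.9x3 + 9.8x4 ≥ 21.9   (metabolisable energy)
  37x1 + 81x2 + 691x3 + 509x4 ≥ 581   (crude protein)
  x2 ≤ 3.9
  x4 ≤ 4.7
  x1, x2, x3, x4 ≥ 0.
The cheapest feasible vertex uses only maize, meat-and-bone meal; oat hulls, fish meal are not used. The calcium and metabolisable energy requirements are met with equality.
Solving gives x2 = 0.7902, x4 = 1.0736.
Total cost: 0.19·0.7902 + 0.48·1.0736 = 0.66547.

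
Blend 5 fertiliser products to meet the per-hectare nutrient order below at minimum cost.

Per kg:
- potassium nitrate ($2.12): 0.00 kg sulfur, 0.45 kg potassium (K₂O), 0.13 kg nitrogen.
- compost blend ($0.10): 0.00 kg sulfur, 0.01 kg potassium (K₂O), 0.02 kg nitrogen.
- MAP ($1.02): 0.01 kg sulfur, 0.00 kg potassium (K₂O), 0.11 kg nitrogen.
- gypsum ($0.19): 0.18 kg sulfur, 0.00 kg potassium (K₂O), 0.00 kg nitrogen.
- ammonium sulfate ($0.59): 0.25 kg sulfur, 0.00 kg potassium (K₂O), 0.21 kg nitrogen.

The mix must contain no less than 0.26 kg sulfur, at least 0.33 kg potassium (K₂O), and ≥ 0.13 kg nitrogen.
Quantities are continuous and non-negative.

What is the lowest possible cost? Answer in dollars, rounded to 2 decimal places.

$1.88

Let x1 = kg of potassium nitrate, x2 = kg of compost blend, x3 = kg of MAP, x4 = kg of gypsum, x5 = kg of ammonium sulfate.
min 2.12x1 + 0.1x2 + 1.02x3 + 0.19x4 + 0.59x5 subject to:
  0.01x3 + 0.18x4 + 0.25x5 ≥ 0.26   (sulfur)
  0.45x1 + 0.01x2 ≥ 0.33   (potassium (K₂O))
  0.13x1 + 0.02x2 + 0.11x3 + 0.21x5 ≥ 0.13   (nitrogen)
  x1, x2, x3, x4, x5 ≥ 0.
The optimal basis is {potassium nitrate, gypsum, ammonium sulfate}; compost blend, MAP drop out. The sulfur, potassium (K₂O), nitrogen requirements are met with equality.
Optimal quantities: potassium nitrate = 0.7333 kg, gypsum = 1.215 kg, ammonium sulfate = 0.1651 kg.
Hence cost = 2.12·0.7333 + 0.19·1.215 + 0.59·0.1651 = $1.8829.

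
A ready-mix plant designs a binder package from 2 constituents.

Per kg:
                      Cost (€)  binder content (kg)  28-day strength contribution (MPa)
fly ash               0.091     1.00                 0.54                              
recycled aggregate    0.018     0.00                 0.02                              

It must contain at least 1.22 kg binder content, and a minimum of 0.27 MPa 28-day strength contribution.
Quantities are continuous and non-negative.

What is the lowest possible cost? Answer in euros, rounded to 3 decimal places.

Set it up as a linear program. Let x1 = kg of fly ash, x2 = kg of recycled aggregate.
Minimise 0.091x1 + 0.018x2 subject to:
  1x1 ≥ 1.22   (binder content)
  0.54x1 + 0.02x2 ≥ 0.27   (28-day strength contribution)
  x1, x2 ≥ 0.
At the optimum only fly ash is positive (recycled aggregate = 0). Binding constraint: binder content.
So fly ash = 1.22 kg.
Cost = 0.091·1.22 = 0.11102.

€0.111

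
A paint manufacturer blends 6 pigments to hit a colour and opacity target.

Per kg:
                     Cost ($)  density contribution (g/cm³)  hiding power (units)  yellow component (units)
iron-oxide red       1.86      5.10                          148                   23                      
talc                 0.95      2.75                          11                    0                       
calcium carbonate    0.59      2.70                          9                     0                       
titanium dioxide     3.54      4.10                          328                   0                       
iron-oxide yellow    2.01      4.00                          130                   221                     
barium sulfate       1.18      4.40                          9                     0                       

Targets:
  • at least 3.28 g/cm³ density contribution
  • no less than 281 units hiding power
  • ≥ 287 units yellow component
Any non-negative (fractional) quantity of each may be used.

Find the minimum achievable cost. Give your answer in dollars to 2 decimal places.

$3.82

Treat it as an LP. Let x1 = kg of iron-oxide red, x2 = kg of talc, x3 = kg of calcium carbonate, x4 = kg of titanium dioxide, x5 = kg of iron-oxide yellow, x6 = kg of barium sulfate.
Minimize 1.86x1 + 0.95x2 + 0.59x3 + 3.54x4 + 2.01x5 + 1.18x6 subject to:
  5.1x1 + 2.75x2 + 2.7x3 + 4.1x4 + 4x5 + 4.4x6 ≥ 3.28   (density contribution)
  148x1 + 11x2 + 9x3 + 328x4 + 130x5 + 9x6 ≥ 281   (hiding power)
  23x1 + 221x5 ≥ 287   (yellow component)
  x1, x2, x3, x4, x5, x6 ≥ 0.
The optimal basis is {titanium dioxide, iron-oxide yellow}; iron-oxide red, talc, calcium carbonate, barium sulfate drop out. The hiding power and yellow component requirements are met with equality.
That vertex is x4 = 0.342, x5 = 1.299.
Hence cost = 3.54·0.342 + 2.01·1.299 = $3.8217.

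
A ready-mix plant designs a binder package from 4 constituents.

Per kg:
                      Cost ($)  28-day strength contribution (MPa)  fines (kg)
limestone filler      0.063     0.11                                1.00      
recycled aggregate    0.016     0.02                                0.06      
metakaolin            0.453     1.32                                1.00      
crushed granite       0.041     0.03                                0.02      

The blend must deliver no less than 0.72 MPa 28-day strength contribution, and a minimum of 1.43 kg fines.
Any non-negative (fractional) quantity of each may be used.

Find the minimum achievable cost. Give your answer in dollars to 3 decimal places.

$0.271

Treat it as an LP. Let x1 = kg of limestone filler, x2 = kg of recycled aggregate, x3 = kg of metakaolin, x4 = kg of crushed granite.
Minimize 0.063x1 + 0.016x2 + 0.453x3 + 0.041x4 s.t.:
  0.11x1 + 0.02x2 + 1.32x3 + 0.03x4 ≥ 0.72   (28-day strength contribution)
  1x1 + 0.06x2 + 1x3 + 0.02x4 ≥ 1.43   (fines)
  x1, x2, x3, x4 ≥ 0.
At the optimum only limestone filler, metakaolin are positive (recycled aggregate, crushed granite = 0). Binding constraints: 28-day strength contribution and fines.
So limestone filler = 0.965 kg, metakaolin = 0.465 kg.
Hence cost = 0.063·0.965 + 0.453·0.465 = $0.27144.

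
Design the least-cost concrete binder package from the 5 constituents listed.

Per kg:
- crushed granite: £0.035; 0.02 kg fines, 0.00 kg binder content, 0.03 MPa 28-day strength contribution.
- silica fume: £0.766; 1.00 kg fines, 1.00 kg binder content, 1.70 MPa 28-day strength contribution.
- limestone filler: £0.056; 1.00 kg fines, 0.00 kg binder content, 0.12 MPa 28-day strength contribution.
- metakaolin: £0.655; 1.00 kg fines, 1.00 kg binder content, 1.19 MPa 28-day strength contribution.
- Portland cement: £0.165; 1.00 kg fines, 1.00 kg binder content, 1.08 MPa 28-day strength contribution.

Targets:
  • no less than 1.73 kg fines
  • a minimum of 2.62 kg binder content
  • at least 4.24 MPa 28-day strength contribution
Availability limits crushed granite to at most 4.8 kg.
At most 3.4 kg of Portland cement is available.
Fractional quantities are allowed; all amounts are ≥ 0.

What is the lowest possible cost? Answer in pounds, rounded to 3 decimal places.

Let x1 = kg of crushed granite, x2 = kg of silica fume, x3 = kg of limestone filler, x4 = kg of metakaolin, x5 = kg of Portland cement.
Minimise 0.035x1 + 0.766x2 + 0.056x3 + 0.655x4 + 0.165x5 subject to:
  0.02x1 + 1x2 + 1x3 + 1x4 + 1x5 ≥ 1.73   (fines)
  1x2 + 1x4 + 1x5 ≥ 2.62   (binder content)
  0.03x1 + 1.7x2 + 0.12x3 + 1.19x4 + 1.08x5 ≥ 4.24   (28-day strength contribution)
  x1 ≤ 4.8
  x5 ≤ 3.4
  x1, x2, x3, x4, x5 ≥ 0.
At the optimum only silica fume, Portland cement are positive (crushed granite, limestone filler, metakaolin = 0). The 28-day strength contribution and the Portland cement cap requirements are met with equality.
Optimal quantities: silica fume = 0.3341 kg, Portland cement = 3.4 kg.
Cost = 0.766·0.3341 + 0.165·3.4 = 0.81692.

£0.817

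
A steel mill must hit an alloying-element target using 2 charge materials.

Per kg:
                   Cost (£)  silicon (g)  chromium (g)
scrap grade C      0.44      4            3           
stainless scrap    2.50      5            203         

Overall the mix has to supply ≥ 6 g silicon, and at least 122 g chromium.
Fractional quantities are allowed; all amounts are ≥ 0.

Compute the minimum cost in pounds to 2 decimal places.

Let x1 = kg of scrap grade C, x2 = kg of stainless scrap.
Minimize 0.44x1 + 2.5x2 s.t.:
  4x1 + 5x2 ≥ 6   (silicon)
  3x1 + 203x2 ≥ 122   (chromium)
  x1, x2 ≥ 0.
Both inputs are positive at the optimum. The silicon and chromium requirements are met with equality.
That vertex is x1 = 0.7629, x2 = 0.5897.
Total cost: 0.44·0.7629 + 2.5·0.5897 = 1.8099.

£1.81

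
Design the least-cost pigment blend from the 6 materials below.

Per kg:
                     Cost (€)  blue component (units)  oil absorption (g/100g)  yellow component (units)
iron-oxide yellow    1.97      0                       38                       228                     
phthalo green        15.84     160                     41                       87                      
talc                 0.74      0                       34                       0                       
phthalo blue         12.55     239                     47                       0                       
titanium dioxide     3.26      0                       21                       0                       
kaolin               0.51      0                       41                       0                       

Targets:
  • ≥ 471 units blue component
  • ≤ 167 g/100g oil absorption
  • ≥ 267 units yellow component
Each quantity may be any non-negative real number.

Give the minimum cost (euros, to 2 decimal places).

This is a linear program. Let x1 = kg of iron-oxide yellow, x2 = kg of phthalo green, x3 = kg of talc, x4 = kg of phthalo blue, x5 = kg of titanium dioxide, x6 = kg of kaolin.
Minimise 1.97x1 + 15.84x2 + 0.74x3 + 12.55x4 + 3.26x5 + 0.51x6 s.t.:
  160x2 + 239x4 ≥ 471   (blue component)
  38x1 + 41x2 + 34x3 + 47x4 + 21x5 + 41x6 ≤ 167   (oil absorption)
  228x1 + 87x2 ≥ 267   (yellow component)
  x1, x2, x3, x4, x5, x6 ≥ 0.
At the optimum only iron-oxide yellow, phthalo blue are positive (phthalo green, talc, titanium dioxide, kaolin = 0). Binding constraints: blue component and yellow component.
Optimal quantities: iron-oxide yellow = 1.171 kg, phthalo blue = 1.971 kg.
Objective = 1.97·1.171 + 12.55·1.971 = 27.0429.

€27.04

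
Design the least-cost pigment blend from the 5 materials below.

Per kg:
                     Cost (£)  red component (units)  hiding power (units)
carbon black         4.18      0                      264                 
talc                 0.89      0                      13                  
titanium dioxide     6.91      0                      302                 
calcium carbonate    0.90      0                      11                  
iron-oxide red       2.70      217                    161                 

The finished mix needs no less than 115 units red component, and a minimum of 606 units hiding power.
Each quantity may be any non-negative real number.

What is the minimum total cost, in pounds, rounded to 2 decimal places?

£9.67

Treat it as an LP. Let x1 = kg of carbon black, x2 = kg of talc, x3 = kg of titanium dioxide, x4 = kg of calcium carbonate, x5 = kg of iron-oxide red.
Minimize 4.18x1 + 0.89x2 + 6.91x3 + 0.9x4 + 2.7x5 s.t.:
  217x5 ≥ 115   (red component)
  264x1 + 13x2 + 302x3 + 11x4 + 161x5 ≥ 606   (hiding power)
  x1, x2, x3, x4, x5 ≥ 0.
The minimum-cost mix takes nothing from talc, titanium dioxide, calcium carbonate — only carbon black, iron-oxide red. The red component and hiding power requirements are met with equality.
Optimal quantities: carbon black = 1.972 kg, iron-oxide red = 0.53 kg.
Cost = 4.18·1.972 + 2.7·0.53 = 9.6740.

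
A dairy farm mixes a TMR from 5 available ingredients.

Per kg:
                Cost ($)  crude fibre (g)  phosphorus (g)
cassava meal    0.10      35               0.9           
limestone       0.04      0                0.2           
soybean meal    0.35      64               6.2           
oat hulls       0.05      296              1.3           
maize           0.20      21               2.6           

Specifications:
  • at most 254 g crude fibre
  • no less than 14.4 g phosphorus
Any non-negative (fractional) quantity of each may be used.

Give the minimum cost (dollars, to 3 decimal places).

Let x1 = kg of cassava meal, x2 = kg of limestone, x3 = kg of soybean meal, x4 = kg of oat hulls, x5 = kg of maize.
min 0.1x1 + 0.04x2 + 0.35x3 + 0.05x4 + 0.2x5 with:
  35x1 + 64x3 + 296x4 + 21x5 ≤ 254   (crude fibre)
  0.9x1 + 0.2x2 + 6.2x3 + 1.3x4 + 2.6x5 ≥ 14.4   (phosphorus)
  x1, x2, x3, x4, x5 ≥ 0.
At the optimum only soybean meal, oat hulls are positive (cassava meal, limestone, maize = 0). There the crude fibre and phosphorus constraints are tight.
So soybean meal = 2.244 kg, oat hulls = 0.3728 kg.
Total cost: 0.35·2.244 + 0.05·0.3728 = 0.80404.

$0.804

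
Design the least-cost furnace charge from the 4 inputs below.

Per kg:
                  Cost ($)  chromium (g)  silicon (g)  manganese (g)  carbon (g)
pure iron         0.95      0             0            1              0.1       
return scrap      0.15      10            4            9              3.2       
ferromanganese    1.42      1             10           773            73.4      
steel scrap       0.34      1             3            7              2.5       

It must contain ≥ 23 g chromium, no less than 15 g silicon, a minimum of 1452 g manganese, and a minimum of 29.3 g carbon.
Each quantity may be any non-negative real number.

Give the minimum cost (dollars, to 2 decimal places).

$2.95

Set it up as a linear program. Let x1 = kg of pure iron, x2 = kg of return scrap, x3 = kg of ferromanganese, x4 = kg of steel scrap.
Minimise 0.95x1 + 0.15x2 + 1.42x3 + 0.34x4 s.t.:
  10x2 + 1x3 + 1x4 ≥ 23   (chromium)
  4x2 + 10x3 + 3x4 ≥ 15   (silicon)
  1x1 + 9x2 + 773x3 + 7x4 ≥ 1452   (manganese)
  0.1x1 + 3.2x2 + 73.4x3 + 2.5x4 ≥ 29.3   (carbon)
  x1, x2, x3, x4 ≥ 0.
The cheapest feasible vertex uses only return scrap, ferromanganese; pure iron, steel scrap are not used. There the chromium and manganese constraints are tight.
So return scrap = 2.115 kg, ferromanganese = 1.854 kg.
Hence cost = 0.15·2.115 + 1.42·1.854 = $2.9499.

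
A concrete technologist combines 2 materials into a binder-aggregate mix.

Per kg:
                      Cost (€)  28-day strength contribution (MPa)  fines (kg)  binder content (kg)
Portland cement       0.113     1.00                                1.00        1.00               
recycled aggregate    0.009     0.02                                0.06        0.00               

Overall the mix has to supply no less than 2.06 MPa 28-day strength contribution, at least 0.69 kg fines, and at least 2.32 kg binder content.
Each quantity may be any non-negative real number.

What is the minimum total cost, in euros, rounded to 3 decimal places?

€0.262

Set it up as a linear program. Let x1 = kg of Portland cement, x2 = kg of recycled aggregate.
min 0.113x1 + 0.009x2 s.t.:
  1x1 + 0.02x2 ≥ 2.06   (28-day strength contribution)
  1x1 + 0.06x2 ≥ 0.69   (fines)
  1x1 ≥ 2.32   (binder content)
  x1, x2 ≥ 0.
At the optimum only Portland cement is positive (recycled aggregate = 0). There the binder content constraint is tight.
Optimal quantities: Portland cement = 2.32 kg.
Objective = 0.113·2.32 = 0.26216.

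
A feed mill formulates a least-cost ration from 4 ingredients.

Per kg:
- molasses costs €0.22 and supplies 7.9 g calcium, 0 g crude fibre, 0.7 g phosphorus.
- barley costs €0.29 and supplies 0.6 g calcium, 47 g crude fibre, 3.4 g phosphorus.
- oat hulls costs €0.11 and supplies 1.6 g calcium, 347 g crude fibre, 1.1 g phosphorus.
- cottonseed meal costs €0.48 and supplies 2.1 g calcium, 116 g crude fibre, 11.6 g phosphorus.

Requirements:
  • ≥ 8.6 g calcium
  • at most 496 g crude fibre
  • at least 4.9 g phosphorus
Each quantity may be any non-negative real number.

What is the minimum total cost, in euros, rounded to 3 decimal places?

Let x1 = kg of molasses, x2 = kg of barley, x3 = kg of oat hulls, x4 = kg of cottonseed meal.
Minimise 0.22x1 + 0.29x2 + 0.11x3 + 0.48x4 with:
  7.9x1 + 0.6x2 + 1.6x3 + 2.1x4 ≥ 8.6   (calcium)
  47x2 + 347x3 + 116x4 ≤ 496   (crude fibre)
  0.7x1 + 3.4x2 + 1.1x3 + 11.6x4 ≥ 4.9   (phosphorus)
  x1, x2, x3, x4 ≥ 0.
The optimal basis is {molasses, cottonseed meal}; barley, oat hulls drop out. The calcium and phosphorus requirements are met with equality.
So molasses = 0.9922 kg, cottonseed meal = 0.3625 kg.
Cost = 0.22·0.9922 + 0.48·0.3625 = 0.39228.

€0.392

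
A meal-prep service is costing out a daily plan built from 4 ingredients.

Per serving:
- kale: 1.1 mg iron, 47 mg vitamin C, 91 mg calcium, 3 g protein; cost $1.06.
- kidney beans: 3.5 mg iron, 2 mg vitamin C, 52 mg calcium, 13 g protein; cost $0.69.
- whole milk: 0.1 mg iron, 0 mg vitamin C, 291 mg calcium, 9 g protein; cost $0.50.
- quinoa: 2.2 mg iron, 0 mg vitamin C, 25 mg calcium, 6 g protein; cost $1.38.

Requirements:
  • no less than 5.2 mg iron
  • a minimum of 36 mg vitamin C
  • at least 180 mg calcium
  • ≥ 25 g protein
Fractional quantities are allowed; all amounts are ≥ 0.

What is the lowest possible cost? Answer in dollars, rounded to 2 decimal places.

$1.95

This is a linear program. Let x1 = servings of kale, x2 = servings of kidney beans, x3 = servings of whole milk, x4 = servings of quinoa.
Minimise 1.06x1 + 0.69x2 + 0.5x3 + 1.38x4 subject to:
  1.1x1 + 3.5x2 + 0.1x3 + 2.2x4 ≥ 5.2   (iron)
  47x1 + 2x2 ≥ 36   (vitamin C)
  91x1 + 52x2 + 291x3 + 25x4 ≥ 180   (calcium)
  3x1 + 13x2 + 9x3 + 6x4 ≥ 25   (protein)
  x1, x2, x3, x4 ≥ 0.
The optimal basis is {kale, kidney beans, whole milk}; quinoa drops out. There the vitamin C, calcium, protein constraints are tight.
Optimal quantities: kale = 0.6938 servings, kidney beans = 1.695 servings, whole milk = 0.09877 servings.
Objective = 1.06·0.6938 + 0.69·1.695 + 0.5·0.09877 = 1.9544.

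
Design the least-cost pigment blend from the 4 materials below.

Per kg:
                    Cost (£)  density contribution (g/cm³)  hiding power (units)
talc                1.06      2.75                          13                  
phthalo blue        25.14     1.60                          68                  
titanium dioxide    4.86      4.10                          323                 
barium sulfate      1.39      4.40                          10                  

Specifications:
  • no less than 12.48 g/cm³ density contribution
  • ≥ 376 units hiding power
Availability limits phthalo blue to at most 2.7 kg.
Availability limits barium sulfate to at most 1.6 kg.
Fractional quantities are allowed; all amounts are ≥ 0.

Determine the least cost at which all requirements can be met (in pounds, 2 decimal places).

This is a linear program. Let x1 = kg of talc, x2 = kg of phthalo blue, x3 = kg of titanium dioxide, x4 = kg of barium sulfate.
Minimize 1.06x1 + 25.14x2 + 4.86x3 + 1.39x4 s.t.:
  2.75x1 + 1.6x2 + 4.1x3 + 4.4x4 ≥ 12.48   (density contribution)
  13x1 + 68x2 + 323x3 + 10x4 ≥ 376   (hiding power)
  x2 ≤ 2.7
  x4 ≤ 1.6
  x1, x2, x3, x4 ≥ 0.
At the optimum only talc, titanium dioxide, barium sulfate are positive (phthalo blue = 0). Binding constraints: density contribution, hiding power, the barium sulfate cap.
Solving gives x1 = 0.3367, x3 = 1.101, x4 = 1.6.
Cost = 1.06·0.3367 + 4.86·1.101 + 1.39·1.6 = 7.9318.

£7.93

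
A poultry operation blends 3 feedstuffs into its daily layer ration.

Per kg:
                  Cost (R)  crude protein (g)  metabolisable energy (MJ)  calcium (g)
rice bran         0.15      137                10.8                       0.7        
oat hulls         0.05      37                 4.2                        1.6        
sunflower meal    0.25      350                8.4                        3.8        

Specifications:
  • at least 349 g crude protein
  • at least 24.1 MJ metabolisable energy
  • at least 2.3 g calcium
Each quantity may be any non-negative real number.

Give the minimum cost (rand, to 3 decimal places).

R0.358

Treat it as an LP. Let x1 = kg of rice bran, x2 = kg of oat hulls, x3 = kg of sunflower meal.
min 0.15x1 + 0.05x2 + 0.25x3 with:
  137x1 + 37x2 + 350x3 ≥ 349   (crude protein)
  10.8x1 + 4.2x2 + 8.4x3 ≥ 24.1   (metabolisable energy)
  0.7x1 + 1.6x2 + 3.8x3 ≥ 2.3   (calcium)
  x1, x2, x3 ≥ 0.
The optimal mix uses every input. There the crude protein, metabolisable energy, calcium constraints are tight.
So rice bran = 2.0478 kg, oat hulls = 0.10294 kg, sunflower meal = 0.18469 kg.
Cost = 0.15·2.0478 + 0.05·0.10294 + 0.25·0.18469 = 0.35849.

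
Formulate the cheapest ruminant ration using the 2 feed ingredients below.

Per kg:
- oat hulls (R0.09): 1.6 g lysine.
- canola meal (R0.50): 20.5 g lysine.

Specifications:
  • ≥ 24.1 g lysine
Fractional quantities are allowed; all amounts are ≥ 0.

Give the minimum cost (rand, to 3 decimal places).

This is a linear program. Let x1 = kg of oat hulls, x2 = kg of canola meal.
min 0.09x1 + 0.5x2 s.t.:
  1.6x1 + 20.5x2 ≥ 24.1   (lysine)
  x1, x2 ≥ 0.
The cheapest feasible vertex uses only canola meal; oat hulls is not used. There the lysine constraint is tight.
That vertex is x2 = 1.176.
Cost = 0.5·1.176 = 0.58800.

R0.588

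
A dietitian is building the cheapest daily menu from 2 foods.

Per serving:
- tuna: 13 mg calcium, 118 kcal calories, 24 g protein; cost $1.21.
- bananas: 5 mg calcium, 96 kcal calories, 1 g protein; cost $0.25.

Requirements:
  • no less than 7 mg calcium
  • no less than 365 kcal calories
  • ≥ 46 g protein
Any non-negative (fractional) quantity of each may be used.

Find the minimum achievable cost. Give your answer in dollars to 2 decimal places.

$2.62

This is a linear program. Let x1 = servings of tuna, x2 = servings of bananas.
Minimise 1.21x1 + 0.25x2 s.t.:
  13x1 + 5x2 ≥ 7   (calcium)
  118x1 + 96x2 ≥ 365   (calories)
  24x1 + 1x2 ≥ 46   (protein)
  x1, x2 ≥ 0.
Both inputs are positive at the optimum. The calories and protein requirements are met with equality.
Solving gives x1 = 1.853, x2 = 1.524.
Objective = 1.21·1.853 + 0.25·1.524 = 2.6231.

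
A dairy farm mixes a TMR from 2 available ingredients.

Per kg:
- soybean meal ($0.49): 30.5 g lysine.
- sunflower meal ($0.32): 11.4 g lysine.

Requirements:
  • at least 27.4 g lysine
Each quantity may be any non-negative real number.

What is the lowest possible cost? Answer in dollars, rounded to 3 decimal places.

Set it up as a linear program. Let x1 = kg of soybean meal, x2 = kg of sunflower meal.
Minimise 0.49x1 + 0.32x2 subject to:
  30.5x1 + 11.4x2 ≥ 27.4   (lysine)
  x1, x2 ≥ 0.
The minimum-cost mix takes nothing from sunflower meal — only soybean meal. Binding constraint: lysine.
Optimal quantities: soybean meal = 0.8984 kg.
Cost = 0.49·0.8984 = 0.44022.

$0.440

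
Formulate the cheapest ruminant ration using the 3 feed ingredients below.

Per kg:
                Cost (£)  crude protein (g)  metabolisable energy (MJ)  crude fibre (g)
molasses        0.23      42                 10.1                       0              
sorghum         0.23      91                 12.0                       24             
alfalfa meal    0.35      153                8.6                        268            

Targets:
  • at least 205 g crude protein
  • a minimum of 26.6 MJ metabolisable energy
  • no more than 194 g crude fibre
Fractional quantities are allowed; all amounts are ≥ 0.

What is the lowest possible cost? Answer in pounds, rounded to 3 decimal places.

£0.517

Let x1 = kg of molasses, x2 = kg of sorghum, x3 = kg of alfalfa meal.
Minimize 0.23x1 + 0.23x2 + 0.35x3 s.t.:
  42x1 + 91x2 + 153x3 ≥ 205   (crude protein)
  10.1x1 + 12x2 + 8.6x3 ≥ 26.6   (metabolisable energy)
  24x2 + 268x3 ≤ 194   (crude fibre)
  x1, x2, x3 ≥ 0.
The cheapest feasible vertex uses only sorghum, alfalfa meal; molasses is not used. Binding constraints: crude protein and metabolisable energy.
Optimal quantities: sorghum = 2.19 kg, alfalfa meal = 0.0374 kg.
Cost = 0.23·2.19 + 0.35·0.0374 = 0.51679.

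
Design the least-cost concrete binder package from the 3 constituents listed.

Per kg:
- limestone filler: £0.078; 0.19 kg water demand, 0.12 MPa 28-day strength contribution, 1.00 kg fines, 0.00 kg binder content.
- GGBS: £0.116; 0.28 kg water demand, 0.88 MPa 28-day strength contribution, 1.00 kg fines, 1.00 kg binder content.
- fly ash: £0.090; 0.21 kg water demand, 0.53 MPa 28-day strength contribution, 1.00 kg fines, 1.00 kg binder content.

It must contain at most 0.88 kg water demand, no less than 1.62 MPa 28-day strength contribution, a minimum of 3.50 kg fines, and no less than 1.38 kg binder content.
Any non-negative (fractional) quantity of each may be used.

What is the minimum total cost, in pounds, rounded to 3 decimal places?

£0.308

This is a linear program. Let x1 = kg of limestone filler, x2 = kg of GGBS, x3 = kg of fly ash.
Minimize 0.078x1 + 0.116x2 + 0.09x3 subject to:
  0.19x1 + 0.28x2 + 0.21x3 ≤ 0.88   (water demand)
  0.12x1 + 0.88x2 + 0.53x3 ≥ 1.62   (28-day strength contribution)
  1x1 + 1x2 + 1x3 ≥ 3.5   (fines)
  1x2 + 1x3 ≥ 1.38   (binder content)
  x1, x2, x3 ≥ 0.
At the optimum only limestone filler, fly ash are positive (GGBS = 0). Binding constraints: 28-day strength contribution and fines.
Optimal quantities: limestone filler = 0.5732 kg, fly ash = 2.927 kg.
Total cost: 0.078·0.5732 + 0.09·2.927 = 0.30814.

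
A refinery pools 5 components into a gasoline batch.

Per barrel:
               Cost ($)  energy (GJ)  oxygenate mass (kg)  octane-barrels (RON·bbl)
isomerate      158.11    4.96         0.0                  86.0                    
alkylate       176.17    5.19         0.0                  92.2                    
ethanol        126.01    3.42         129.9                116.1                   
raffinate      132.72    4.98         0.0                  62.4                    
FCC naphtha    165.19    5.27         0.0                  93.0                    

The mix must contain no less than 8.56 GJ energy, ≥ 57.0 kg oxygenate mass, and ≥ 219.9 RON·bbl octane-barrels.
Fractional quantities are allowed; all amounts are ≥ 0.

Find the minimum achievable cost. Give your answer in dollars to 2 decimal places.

$281.75

Let x1 = barrels of isomerate, x2 = barrels of alkylate, x3 = barrels of ethanol, x4 = barrels of raffinate, x5 = barrels of FCC naphtha.
Minimize 158.11x1 + 176.17x2 + 126.01x3 + 132.72x4 + 165.19x5 subject to:
  4.96x1 + 5.19x2 + 3.42x3 + 4.98x4 + 5.27x5 ≥ 8.56   (energy)
  129.9x3 ≥ 57   (oxygenate mass)
  86x1 + 92.2x2 + 116.1x3 + 62.4x4 + 93x5 ≥ 219.9   (octane-barrels)
  x1, x2, x3, x4, x5 ≥ 0.
The optimal basis is {ethanol, raffinate}; isomerate, alkylate, FCC naphtha drop out. The energy and octane-barrels requirements are met with equality.
Solving gives x3 = 1.53784, x4 = 0.662768.
Hence cost = 126.01·1.53784 + 132.72·0.662768 = $281.7458.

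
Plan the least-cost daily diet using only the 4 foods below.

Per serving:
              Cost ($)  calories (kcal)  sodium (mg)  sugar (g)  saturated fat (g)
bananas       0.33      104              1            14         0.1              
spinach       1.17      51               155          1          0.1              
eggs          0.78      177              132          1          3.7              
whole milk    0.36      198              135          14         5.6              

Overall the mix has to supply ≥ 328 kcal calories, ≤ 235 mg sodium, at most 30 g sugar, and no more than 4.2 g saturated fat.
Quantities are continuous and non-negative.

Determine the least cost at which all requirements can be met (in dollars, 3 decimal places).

Let x1 = servings of bananas, x2 = servings of spinach, x3 = servings of eggs, x4 = servings of whole milk.
Minimise 0.33x1 + 1.17x2 + 0.78x3 + 0.36x4 with:
  104x1 + 51x2 + 177x3 + 198x4 ≥ 328   (calories)
  1x1 + 155x2 + 132x3 + 135x4 ≤ 235   (sodium)
  14x1 + 1x2 + 1x3 + 14x4 ≤ 30   (sugar)
  0.1x1 + 0.1x2 + 3.7x3 + 5.6x4 ≤ 4.2   (saturated fat)
  x1, x2, x3, x4 ≥ 0.
At the optimum only bananas, eggs, whole milk are positive (spinach = 0). The calories, sugar, saturated fat requirements are met with equality.
So bananas = 1.627 servings, eggs = 0.3478 servings, whole milk = 0.4912 servings.
Objective = 0.33·1.627 + 0.78·0.3478 + 0.36·0.4912 = 0.98503.

$0.985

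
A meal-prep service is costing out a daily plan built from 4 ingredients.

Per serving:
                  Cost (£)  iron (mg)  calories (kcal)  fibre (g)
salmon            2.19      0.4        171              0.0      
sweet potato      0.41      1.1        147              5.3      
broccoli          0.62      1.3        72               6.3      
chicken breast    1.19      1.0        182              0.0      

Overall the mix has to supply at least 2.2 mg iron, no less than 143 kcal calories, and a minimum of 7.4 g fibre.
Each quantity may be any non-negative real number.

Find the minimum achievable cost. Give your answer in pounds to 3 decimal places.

£0.820

Treat it as an LP. Let x1 = servings of salmon, x2 = servings of sweet potato, x3 = servings of broccoli, x4 = servings of chicken breast.
Minimize 2.19x1 + 0.41x2 + 0.62x3 + 1.19x4 with:
  0.4x1 + 1.1x2 + 1.3x3 + 1x4 ≥ 2.2   (iron)
  171x1 + 147x2 + 72x3 + 182x4 ≥ 143   (calories)
  5.3x2 + 6.3x3 ≥ 7.4   (fibre)
  x1, x2, x3, x4 ≥ 0.
The optimal basis is {sweet potato}; salmon, broccoli, chicken breast drop out. There the iron constraint is tight.
So sweet potato = 2 servings.
Cost = 0.41·2 = 0.82000.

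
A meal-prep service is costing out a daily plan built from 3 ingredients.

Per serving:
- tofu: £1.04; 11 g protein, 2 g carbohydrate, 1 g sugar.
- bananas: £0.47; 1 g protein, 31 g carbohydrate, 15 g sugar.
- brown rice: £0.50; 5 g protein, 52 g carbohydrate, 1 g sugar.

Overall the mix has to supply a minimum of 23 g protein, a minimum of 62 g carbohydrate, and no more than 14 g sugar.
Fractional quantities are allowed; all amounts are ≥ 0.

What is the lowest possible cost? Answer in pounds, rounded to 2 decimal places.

Let x1 = servings of tofu, x2 = servings of bananas, x3 = servings of brown rice.
Minimise 1.04x1 + 0.47x2 + 0.5x3 subject to:
  11x1 + 1x2 + 5x3 ≥ 23   (protein)
  2x1 + 31x2 + 52x3 ≥ 62   (carbohydrate)
  1x1 + 15x2 + 1x3 ≤ 14   (sugar)
  x1, x2, x3 ≥ 0.
The cheapest feasible vertex uses only tofu, brown rice; bananas is not used. There the protein and carbohydrate constraints are tight.
Solving gives x1 = 1.577, x3 = 1.132.
Total cost: 1.04·1.577 + 0.5·1.132 = 2.2061.

£2.21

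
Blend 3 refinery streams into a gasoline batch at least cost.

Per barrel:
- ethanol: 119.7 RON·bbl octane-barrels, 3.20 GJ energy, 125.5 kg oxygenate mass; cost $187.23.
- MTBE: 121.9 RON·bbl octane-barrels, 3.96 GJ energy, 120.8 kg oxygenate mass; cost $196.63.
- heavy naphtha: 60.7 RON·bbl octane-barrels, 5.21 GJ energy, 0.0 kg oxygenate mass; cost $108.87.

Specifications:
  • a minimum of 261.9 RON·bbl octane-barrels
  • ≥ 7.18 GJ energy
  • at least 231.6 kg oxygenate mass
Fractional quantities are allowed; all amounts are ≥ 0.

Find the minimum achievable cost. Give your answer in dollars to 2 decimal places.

$410.35

Let x1 = barrels of ethanol, x2 = barrels of MTBE, x3 = barrels of heavy naphtha.
min 187.23x1 + 196.63x2 + 108.87x3 with:
  119.7x1 + 121.9x2 + 60.7x3 ≥ 261.9   (octane-barrels)
  3.2x1 + 3.96x2 + 5.21x3 ≥ 7.18   (energy)
  125.5x1 + 120.8x2 ≥ 231.6   (oxygenate mass)
  x1, x2, x3 ≥ 0.
The optimal basis is {ethanol, heavy naphtha}; MTBE drops out. There the octane-barrels and energy constraints are tight.
So ethanol = 2.16274 barrels, heavy naphtha = 0.0497581 barrels.
Total cost: 187.23·2.16274 + 108.87·0.0497581 = 410.3470.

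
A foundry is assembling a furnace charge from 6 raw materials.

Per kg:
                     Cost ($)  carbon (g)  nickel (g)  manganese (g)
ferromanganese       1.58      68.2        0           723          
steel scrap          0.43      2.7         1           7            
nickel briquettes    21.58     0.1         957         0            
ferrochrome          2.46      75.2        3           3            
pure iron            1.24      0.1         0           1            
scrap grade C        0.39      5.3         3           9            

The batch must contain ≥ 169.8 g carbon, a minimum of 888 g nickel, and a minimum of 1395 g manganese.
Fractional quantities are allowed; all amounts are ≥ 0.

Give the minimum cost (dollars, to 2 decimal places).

Let x1 = kg of ferromanganese, x2 = kg of steel scrap, x3 = kg of nickel briquettes, x4 = kg of ferrochrome, x5 = kg of pure iron, x6 = kg of scrap grade C.
Minimize 1.58x1 + 0.43x2 + 21.58x3 + 2.46x4 + 1.24x5 + 0.39x6 s.t.:
  68.2x1 + 2.7x2 + 0.1x3 + 75.2x4 + 0.1x5 + 5.3x6 ≥ 169.8   (carbon)
  1x2 + 957x3 + 3x4 + 3x6 ≥ 888   (nickel)
  723x1 + 7x2 + 3x4 + 1x5 + 9x6 ≥ 1395   (manganese)
  x1, x2, x3, x4, x5, x6 ≥ 0.
The optimal basis is {ferromanganese, nickel briquettes}; steel scrap, ferrochrome, pure iron, scrap grade C drop out. There the carbon and nickel constraints are tight.
That vertex is x1 = 2.488, x3 = 0.9279.
Total cost: 1.58·2.488 + 21.58·0.9279 = 23.9551.

$23.96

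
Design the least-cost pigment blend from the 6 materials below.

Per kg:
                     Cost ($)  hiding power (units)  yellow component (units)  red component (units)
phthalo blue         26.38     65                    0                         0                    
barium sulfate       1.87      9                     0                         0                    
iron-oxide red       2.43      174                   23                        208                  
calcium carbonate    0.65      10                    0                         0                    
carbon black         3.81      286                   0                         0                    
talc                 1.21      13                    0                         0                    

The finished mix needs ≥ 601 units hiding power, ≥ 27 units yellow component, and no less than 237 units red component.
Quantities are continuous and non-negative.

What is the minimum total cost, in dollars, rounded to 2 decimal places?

$8.14

Treat it as an LP. Let x1 = kg of phthalo blue, x2 = kg of barium sulfate, x3 = kg of iron-oxide red, x4 = kg of calcium carbonate, x5 = kg of carbon black, x6 = kg of talc.
Minimise 26.38x1 + 1.87x2 + 2.43x3 + 0.65x4 + 3.81x5 + 1.21x6 with:
  65x1 + 9x2 + 174x3 + 10x4 + 286x5 + 13x6 ≥ 601   (hiding power)
  23x3 ≥ 27   (yellow component)
  208x3 ≥ 237   (red component)
  x1, x2, x3, x4, x5, x6 ≥ 0.
The cheapest feasible vertex uses only iron-oxide red, carbon black; phthalo blue, barium sulfate, calcium carbonate, talc are not used. Binding constraints: hiding power and yellow component.
That vertex is x3 = 1.174, x5 = 1.387.
Cost = 2.43·1.174 + 3.81·1.387 = 8.1373.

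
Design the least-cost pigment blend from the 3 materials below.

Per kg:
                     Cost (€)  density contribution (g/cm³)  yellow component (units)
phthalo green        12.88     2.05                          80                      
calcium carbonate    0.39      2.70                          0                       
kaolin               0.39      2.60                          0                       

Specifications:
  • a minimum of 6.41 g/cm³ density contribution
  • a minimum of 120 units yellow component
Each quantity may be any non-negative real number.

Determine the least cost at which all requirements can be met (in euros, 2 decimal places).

Let x1 = kg of phthalo green, x2 = kg of calcium carbonate, x3 = kg of kaolin.
Minimize 12.88x1 + 0.39x2 + 0.39x3 with:
  2.05x1 + 2.7x2 + 2.6x3 ≥ 6.41   (density contribution)
  80x1 ≥ 120   (yellow component)
  x1, x2, x3 ≥ 0.
The cheapest feasible vertex uses only phthalo green, calcium carbonate; kaolin is not used. The density contribution and yellow component requirements are met with equality.
Optimal quantities: phthalo green = 1.5 kg, calcium carbonate = 1.235 kg.
Hence cost = 12.88·1.5 + 0.39·1.235 = €19.8017.

€19.80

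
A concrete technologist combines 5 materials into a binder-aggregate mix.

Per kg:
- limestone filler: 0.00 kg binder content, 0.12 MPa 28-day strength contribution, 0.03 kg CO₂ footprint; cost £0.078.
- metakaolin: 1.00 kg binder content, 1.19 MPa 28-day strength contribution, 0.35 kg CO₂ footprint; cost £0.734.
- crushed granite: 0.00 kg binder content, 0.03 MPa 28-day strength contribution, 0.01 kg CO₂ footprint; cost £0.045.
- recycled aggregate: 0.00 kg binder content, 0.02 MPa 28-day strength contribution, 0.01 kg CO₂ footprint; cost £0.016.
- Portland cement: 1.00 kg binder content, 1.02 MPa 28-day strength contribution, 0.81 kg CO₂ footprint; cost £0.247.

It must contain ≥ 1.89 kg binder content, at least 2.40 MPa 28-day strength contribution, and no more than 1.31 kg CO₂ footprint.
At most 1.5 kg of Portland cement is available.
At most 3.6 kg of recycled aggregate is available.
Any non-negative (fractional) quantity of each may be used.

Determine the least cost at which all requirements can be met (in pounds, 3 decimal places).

Let x1 = kg of limestone filler, x2 = kg of metakaolin, x3 = kg of crushed granite, x4 = kg of recycled aggregate, x5 = kg of Portland cement.
Minimise 0.078x1 + 0.734x2 + 0.045x3 + 0.016x4 + 0.247x5 subject to:
  1x2 + 1x5 ≥ 1.89   (binder content)
  0.12x1 + 1.19x2 + 0.03x3 + 0.02x4 + 1.02x5 ≥ 2.4   (28-day strength contribution)
  0.03x1 + 0.35x2 + 0.01x3 + 0.01x4 + 0.81x5 ≤ 1.31   (CO₂ footprint)
  x5 ≤ 1.5
  x4 ≤ 3.6
  x1, x2, x3, x4, x5 ≥ 0.
The cheapest feasible vertex uses only metakaolin, Portland cement; limestone filler, crushed granite, recycled aggregate are not used. Binding constraints: 28-day strength contribution and CO₂ footprint.
That vertex is x2 = 1.0015, x5 = 1.1845.
Cost = 0.734·1.0015 + 0.247·1.1845 = 1.02767.

£1.028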